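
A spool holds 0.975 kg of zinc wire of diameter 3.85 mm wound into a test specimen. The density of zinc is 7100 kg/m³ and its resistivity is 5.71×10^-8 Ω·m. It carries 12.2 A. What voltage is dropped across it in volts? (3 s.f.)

0.706 V

A = π(d/2)² = π(1.9250e-03 m)² = 1.1642e-05 m²
L = m/(density·A) = 0.975/(7100×1.1642e-05) = 11.8 m
R = ρL/A = (5.71×10^-8)(11.8)/(1.1642e-05) = 0.05786 Ω
V = IR = 12.2 × 0.05786 = 0.706 V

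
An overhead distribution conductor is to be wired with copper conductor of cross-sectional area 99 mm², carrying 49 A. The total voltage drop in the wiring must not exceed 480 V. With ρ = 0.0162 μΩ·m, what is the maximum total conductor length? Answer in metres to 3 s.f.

ρ = 0.0162 μΩ·m = 1.62×10^-8 Ω·m
A = 99 mm² = 9.900e-05 m²
L_max = V_max·A/(1·ρI) = (480)(9.900e-05)/(1.62×10^-8×49) = 59900 m

59900 m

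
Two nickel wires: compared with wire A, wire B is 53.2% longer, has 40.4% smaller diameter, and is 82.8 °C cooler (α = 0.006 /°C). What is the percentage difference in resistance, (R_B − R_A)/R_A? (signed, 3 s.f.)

117%

R ∝ ρL/d² with ρ ∝ (1+αΔT), so R_B/R_A = (1 + 53.2/100) × (1 − 40.4/100)⁻² × (1 − 0.006×82.8)
= 1.532 × 2.815 × 0.5032 = 2.17
(R_B − R_A)/R_A = 2.17 − 1 = 117%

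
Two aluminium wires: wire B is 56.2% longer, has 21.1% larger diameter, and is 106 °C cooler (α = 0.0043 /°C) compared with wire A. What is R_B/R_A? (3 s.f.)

0.580

R ∝ ρL/d² with ρ ∝ (1+αΔT), so R_B/R_A = (1 + 56.2/100) × (1 + 21.1/100)⁻² × (1 − 0.0043×106)
= 1.562 × 0.6819 × 0.5442 = 0.580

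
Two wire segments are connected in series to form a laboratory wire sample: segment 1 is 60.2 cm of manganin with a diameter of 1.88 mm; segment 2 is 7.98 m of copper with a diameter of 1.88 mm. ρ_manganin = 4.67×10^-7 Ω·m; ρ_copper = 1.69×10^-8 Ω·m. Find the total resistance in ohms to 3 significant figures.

Segment 1: A = π(d/2)² = π(9.4000e-04 m)² = 2.776e-06 m²
R₁ = ρL/A = (4.67×10^-7)(0.602)/(2.776e-06) = 0.1013 Ω
R₂ = (1.69×10^-8)(7.98)/(2.776e-06) = 0.04858 Ω
R = R₁ + R₂ = 0.150 Ω

0.150 Ω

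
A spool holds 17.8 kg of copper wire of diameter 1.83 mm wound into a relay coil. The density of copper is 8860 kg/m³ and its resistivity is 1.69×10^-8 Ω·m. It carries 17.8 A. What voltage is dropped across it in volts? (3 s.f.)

87.4 V

A = π(d/2)² = π(9.1500e-04 m)² = 2.6302e-06 m²
L = m/(density·A) = 17.8/(8860×2.6302e-06) = 763.8 m
R = ρL/A = (1.69×10^-8)(763.8)/(2.6302e-06) = 4.908 Ω
V = IR = 17.8 × 4.908 = 87.4 V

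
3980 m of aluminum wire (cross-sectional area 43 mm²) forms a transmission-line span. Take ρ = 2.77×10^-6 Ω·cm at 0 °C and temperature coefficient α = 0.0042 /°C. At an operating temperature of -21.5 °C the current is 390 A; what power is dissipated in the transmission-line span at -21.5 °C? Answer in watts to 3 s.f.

ρ = 2.77×10^-6 Ω·cm = 2.77×10^-8 Ω·m
A = 43 mm² = 4.300e-05 m²
R₍0₎ = ρL/A = (2.77×10^-8)(3980)/(4.300e-05) = 2.564 Ω
R₍-21.5₎ = R₍0₎(1 + αΔT) = 2.564 × (1 + 0.0042×-21.5) = 2.332 Ω
P = I²R = (390)² × 2.332 = 3.55×10^5 W

3.55×10^5 W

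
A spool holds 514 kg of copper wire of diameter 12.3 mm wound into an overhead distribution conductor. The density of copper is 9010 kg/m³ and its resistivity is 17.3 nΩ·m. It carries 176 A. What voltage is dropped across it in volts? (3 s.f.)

12.3 V

ρ = 17.3 nΩ·m = 1.73×10^-8 Ω·m
A = π(d/2)² = π(6.1500e-03 m)² = 1.1882e-04 m²
L = m/(density·A) = 514/(9010×1.1882e-04) = 480.1 m
R = ρL/A = (1.73×10^-8)(480.1)/(1.1882e-04) = 0.0699 Ω
V = IR = 176 × 0.0699 = 12.3 V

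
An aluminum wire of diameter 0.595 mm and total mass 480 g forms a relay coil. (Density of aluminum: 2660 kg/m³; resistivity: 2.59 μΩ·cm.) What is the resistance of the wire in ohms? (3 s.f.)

60.5 Ω

ρ = 2.59 μΩ·cm = 2.59×10^-8 Ω·m
A = π(d/2)² = π(2.9750e-04 m)² = 2.7805e-07 m²
L = m/(density·A) = 0.48/(2660×2.7805e-07) = 649 m
R = ρL/A = (2.59×10^-8)(649)/(2.7805e-07) = 60.5 Ω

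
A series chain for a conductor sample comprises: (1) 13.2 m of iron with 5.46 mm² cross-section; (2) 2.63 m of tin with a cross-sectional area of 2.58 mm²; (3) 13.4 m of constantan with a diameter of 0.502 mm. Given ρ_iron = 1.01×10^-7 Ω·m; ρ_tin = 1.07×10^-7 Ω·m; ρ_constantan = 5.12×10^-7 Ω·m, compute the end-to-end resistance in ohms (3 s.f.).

35.0 Ω

Seg 1: A = 5.46 mm² = 5.460e-06 m²
R_1 = (1.01×10^-7)(13.2)/(5.460e-06) = 0.2442 Ω
Seg 2: A = 2.58 mm² = 2.580e-06 m²
R_2 = (1.07×10^-7)(2.63)/(2.580e-06) = 0.1091 Ω
Seg 3: A = π(d/2)² = π(2.5100e-04 m)² = 1.979e-07 m²
R_3 = (5.12×10^-7)(13.4)/(1.979e-07) = 34.66 Ω
R_total = R_1 + R_2 + R_3 = 35.0 Ω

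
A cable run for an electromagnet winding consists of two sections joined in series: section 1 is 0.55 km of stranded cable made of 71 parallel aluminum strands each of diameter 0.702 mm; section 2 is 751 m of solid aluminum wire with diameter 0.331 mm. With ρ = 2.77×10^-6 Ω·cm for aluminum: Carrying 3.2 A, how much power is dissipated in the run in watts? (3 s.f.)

2480 W

ρ = 2.77×10^-6 Ω·cm = 2.77×10^-8 Ω·m
Section 1: A_strand = π(3.5100e-04)² = 3.870e-07 m²; R₁ = ρL/(N·A_s) = (2.77×10^-8)(550)/(71×3.870e-07) = 0.5544 Ω
Section 2: A = π(d/2)² = π(1.6550e-04 m)² = 8.605e-08 m²
R₂ = (2.77×10^-8)(751)/(8.605e-08) = 241.8 Ω
R = R₁ + R₂ = 242.3 Ω
P = I²R = (3.2)² × 242.3 = 2480 W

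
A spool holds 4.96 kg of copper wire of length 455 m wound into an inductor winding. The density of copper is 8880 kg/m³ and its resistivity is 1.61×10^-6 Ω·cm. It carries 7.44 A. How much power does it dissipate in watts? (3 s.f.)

ρ = 1.61×10^-6 Ω·cm = 1.61×10^-8 Ω·m
A = m/(density·L) = 4.96/(8880×455) = 1.2276e-06 m²
R = ρL/A = (1.61×10^-8)(455)/(1.2276e-06) = 5.967 Ω
P = I²R = (7.44)² × 5.967 = 330 W

330 W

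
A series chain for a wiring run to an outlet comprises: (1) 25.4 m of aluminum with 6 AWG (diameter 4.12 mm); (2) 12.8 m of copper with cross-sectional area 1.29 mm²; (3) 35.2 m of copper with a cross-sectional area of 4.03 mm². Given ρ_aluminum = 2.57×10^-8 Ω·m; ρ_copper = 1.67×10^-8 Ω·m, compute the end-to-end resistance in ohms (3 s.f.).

Seg 1: A = π(4.12/2 mm)² = π(2.0600e-03 m)² = 1.333e-05 m²
R_1 = (2.57×10^-8)(25.4)/(1.333e-05) = 0.04896 Ω
Seg 2: A = 1.29 mm² = 1.290e-06 m²
R_2 = (1.67×10^-8)(12.8)/(1.290e-06) = 0.1657 Ω
Seg 3: A = 4.03 mm² = 4.030e-06 m²
R_3 = (1.67×10^-8)(35.2)/(4.030e-06) = 0.1459 Ω
R_total = R_1 + R_2 + R_3 = 0.361 Ω

0.361 Ω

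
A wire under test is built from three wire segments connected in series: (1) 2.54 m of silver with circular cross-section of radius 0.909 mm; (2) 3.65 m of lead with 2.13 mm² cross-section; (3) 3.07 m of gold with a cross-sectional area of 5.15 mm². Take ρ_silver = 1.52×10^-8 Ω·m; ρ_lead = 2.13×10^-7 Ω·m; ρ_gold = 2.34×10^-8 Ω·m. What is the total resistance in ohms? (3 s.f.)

Seg 1: A = πr² = π(9.0900e-04 m)² = 2.596e-06 m²
R_1 = (1.52×10^-8)(2.54)/(2.596e-06) = 0.01487 Ω
Seg 2: A = 2.13 mm² = 2.130e-06 m²
R_2 = (2.13×10^-7)(3.65)/(2.130e-06) = 0.365 Ω
Seg 3: A = 5.15 mm² = 5.150e-06 m²
R_3 = (2.34×10^-8)(3.07)/(5.150e-06) = 0.01395 Ω
R_total = R_1 + R_2 + R_3 = 0.394 Ω

0.394 Ω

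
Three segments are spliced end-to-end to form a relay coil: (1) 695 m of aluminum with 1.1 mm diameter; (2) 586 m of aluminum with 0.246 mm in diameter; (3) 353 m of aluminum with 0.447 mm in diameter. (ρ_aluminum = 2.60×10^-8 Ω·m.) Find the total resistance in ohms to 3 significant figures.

Seg 1: A = π(d/2)² = π(5.5000e-04 m)² = 9.503e-07 m²
R_1 = (2.60×10^-8)(695)/(9.503e-07) = 19.01 Ω
Seg 2: A = π(d/2)² = π(1.2300e-04 m)² = 4.753e-08 m²
R_2 = (2.60×10^-8)(586)/(4.753e-08) = 320.6 Ω
Seg 3: A = π(d/2)² = π(2.2350e-04 m)² = 1.569e-07 m²
R_3 = (2.60×10^-8)(353)/(1.569e-07) = 58.48 Ω
R_total = R_1 + R_2 + R_3 = 398 Ω

398 Ω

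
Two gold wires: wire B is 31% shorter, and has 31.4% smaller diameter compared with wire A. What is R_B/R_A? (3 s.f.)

R ∝ L/d², so R_B/R_A = (1 − 31/100) × (1 − 31.4/100)⁻²
= 0.69 × 2.125 = 1.47

1.47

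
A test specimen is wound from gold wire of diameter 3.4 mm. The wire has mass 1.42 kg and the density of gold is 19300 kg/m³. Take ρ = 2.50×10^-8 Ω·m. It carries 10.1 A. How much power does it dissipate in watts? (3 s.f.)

2.28 W

A = π(d/2)² = π(1.7000e-03 m)² = 9.0792e-06 m²
L = m/(density·A) = 1.42/(19300×9.0792e-06) = 8.104 m
R = ρL/A = (2.50×10^-8)(8.104)/(9.0792e-06) = 0.02231 Ω
P = I²R = (10.1)² × 0.02231 = 2.28 W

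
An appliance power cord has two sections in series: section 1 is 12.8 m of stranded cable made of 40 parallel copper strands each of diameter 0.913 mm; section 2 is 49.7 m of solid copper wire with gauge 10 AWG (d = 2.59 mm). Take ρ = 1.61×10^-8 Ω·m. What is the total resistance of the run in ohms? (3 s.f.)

Section 1: A_strand = π(4.5650e-04)² = 6.547e-07 m²; R₁ = ρL/(N·A_s) = (1.61×10^-8)(12.8)/(40×6.547e-07) = 0.007869 Ω
Section 2: A = π(2.59/2 mm)² = π(1.2950e-03 m)² = 5.269e-06 m²
R₂ = (1.61×10^-8)(49.7)/(5.269e-06) = 0.1519 Ω
R = R₁ + R₂ = 0.160 Ω

0.160 Ω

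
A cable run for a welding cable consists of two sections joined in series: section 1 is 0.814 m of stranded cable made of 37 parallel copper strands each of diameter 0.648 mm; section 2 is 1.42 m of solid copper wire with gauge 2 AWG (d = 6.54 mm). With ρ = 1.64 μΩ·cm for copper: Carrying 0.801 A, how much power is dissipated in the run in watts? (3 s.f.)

0.00115 W

ρ = 1.64 μΩ·cm = 1.64×10^-8 Ω·m
Section 1: A_strand = π(3.2400e-04)² = 3.298e-07 m²; R₁ = ρL/(N·A_s) = (1.64×10^-8)(0.814)/(37×3.298e-07) = 0.001094 Ω
Section 2: A = π(6.54/2 mm)² = π(3.2700e-03 m)² = 3.359e-05 m²
R₂ = (1.64×10^-8)(1.42)/(3.359e-05) = 6.932×10^-4 Ω
R = R₁ + R₂ = 0.001787 Ω
P = I²R = (0.801)² × 0.001787 = 0.00115 W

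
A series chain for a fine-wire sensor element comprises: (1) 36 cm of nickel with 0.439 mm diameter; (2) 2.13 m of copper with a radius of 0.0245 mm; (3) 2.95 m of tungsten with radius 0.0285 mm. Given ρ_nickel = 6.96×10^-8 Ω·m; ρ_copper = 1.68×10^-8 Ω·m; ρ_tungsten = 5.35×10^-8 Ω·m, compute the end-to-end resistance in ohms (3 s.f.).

Seg 1: A = π(d/2)² = π(2.1950e-04 m)² = 1.514e-07 m²
R_1 = (6.96×10^-8)(0.36)/(1.514e-07) = 0.1655 Ω
Seg 2: A = πr² = π(2.4500e-05 m)² = 1.886e-09 m²
R_2 = (1.68×10^-8)(2.13)/(1.886e-09) = 18.98 Ω
Seg 3: A = πr² = π(2.8500e-05 m)² = 2.552e-09 m²
R_3 = (5.35×10^-8)(2.95)/(2.552e-09) = 61.85 Ω
R_total = R_1 + R_2 + R_3 = 81.0 Ω

81.0 Ω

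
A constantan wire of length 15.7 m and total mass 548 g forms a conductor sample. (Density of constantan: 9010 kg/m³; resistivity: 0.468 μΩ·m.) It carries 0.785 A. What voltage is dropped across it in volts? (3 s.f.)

ρ = 0.468 μΩ·m = 4.68×10^-7 Ω·m
A = m/(density·L) = 0.548/(9010×15.7) = 3.8740e-06 m²
R = ρL/A = (4.68×10^-7)(15.7)/(3.8740e-06) = 1.897 Ω
V = IR = 0.785 × 1.897 = 1.49 V

1.49 V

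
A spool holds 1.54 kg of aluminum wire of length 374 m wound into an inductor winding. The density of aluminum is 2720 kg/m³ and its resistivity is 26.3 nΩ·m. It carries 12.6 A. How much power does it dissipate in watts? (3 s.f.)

1030 W

ρ = 26.3 nΩ·m = 2.63×10^-8 Ω·m
A = m/(density·L) = 1.54/(2720×374) = 1.5138e-06 m²
R = ρL/A = (2.63×10^-8)(374)/(1.5138e-06) = 6.498 Ω
P = I²R = (12.6)² × 6.498 = 1030 W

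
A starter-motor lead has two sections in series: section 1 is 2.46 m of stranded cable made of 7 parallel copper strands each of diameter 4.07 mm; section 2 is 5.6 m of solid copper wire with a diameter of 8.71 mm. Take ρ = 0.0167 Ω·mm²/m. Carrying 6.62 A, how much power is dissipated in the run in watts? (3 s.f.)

0.0886 W

ρ = 0.0167 Ω·mm²/m = 1.67×10^-8 Ω·m
Section 1: A_strand = π(2.0350e-03)² = 1.301e-05 m²; R₁ = ρL/(N·A_s) = (1.67×10^-8)(2.46)/(7×1.301e-05) = 4.511×10^-4 Ω
Section 2: A = π(d/2)² = π(4.3550e-03 m)² = 5.958e-05 m²
R₂ = (1.67×10^-8)(5.6)/(5.958e-05) = 0.00157 Ω
R = R₁ + R₂ = 0.002021 Ω
P = I²R = (6.62)² × 0.002021 = 0.0886 W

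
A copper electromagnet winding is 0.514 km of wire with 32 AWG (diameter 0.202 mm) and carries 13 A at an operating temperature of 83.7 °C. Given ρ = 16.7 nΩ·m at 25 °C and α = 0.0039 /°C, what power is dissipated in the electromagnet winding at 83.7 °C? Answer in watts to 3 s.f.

ρ = 16.7 nΩ·m = 1.67×10^-8 Ω·m
A = π(0.202/2 mm)² = π(1.0100e-04 m)² = 3.205e-08 m²
R₍25₎ = ρL/A = (1.67×10^-8)(514)/(3.205e-08) = 267.8 Ω
R₍83.7₎ = R₍25₎(1 + αΔT) = 267.8 × (1 + 0.0039×58.7) = 329.2 Ω
P = I²R = (13)² × 329.2 = 55600 W

55600 W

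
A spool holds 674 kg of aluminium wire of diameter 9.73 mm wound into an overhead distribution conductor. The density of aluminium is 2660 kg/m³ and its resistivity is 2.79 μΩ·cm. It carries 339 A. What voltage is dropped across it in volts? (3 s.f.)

433 V

ρ = 2.79 μΩ·cm = 2.79×10^-8 Ω·m
A = π(d/2)² = π(4.8650e-03 m)² = 7.4356e-05 m²
L = m/(density·A) = 674/(2660×7.4356e-05) = 3408 m
R = ρL/A = (2.79×10^-8)(3408)/(7.4356e-05) = 1.279 Ω
V = IR = 339 × 1.279 = 433 V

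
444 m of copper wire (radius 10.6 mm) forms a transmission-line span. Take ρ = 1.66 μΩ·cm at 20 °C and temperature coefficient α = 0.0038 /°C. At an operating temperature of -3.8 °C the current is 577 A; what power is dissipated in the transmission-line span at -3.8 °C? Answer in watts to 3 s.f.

ρ = 1.66 μΩ·cm = 1.66×10^-8 Ω·m
A = πr² = π(1.0600e-02 m)² = 3.530e-04 m²
R₍20₎ = ρL/A = (1.66×10^-8)(444)/(3.530e-04) = 0.02088 Ω
R₍-3.8₎ = R₍20₎(1 + αΔT) = 0.02088 × (1 + 0.0038×-23.8) = 0.01899 Ω
P = I²R = (577)² × 0.01899 = 6320 W

6320 W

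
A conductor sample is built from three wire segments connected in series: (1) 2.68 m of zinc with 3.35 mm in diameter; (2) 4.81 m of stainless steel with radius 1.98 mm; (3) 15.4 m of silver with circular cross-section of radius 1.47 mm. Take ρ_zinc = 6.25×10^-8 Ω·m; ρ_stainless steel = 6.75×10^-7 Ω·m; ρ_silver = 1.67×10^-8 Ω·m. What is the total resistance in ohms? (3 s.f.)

0.321 Ω

Seg 1: A = π(d/2)² = π(1.6750e-03 m)² = 8.814e-06 m²
R_1 = (6.25×10^-8)(2.68)/(8.814e-06) = 0.019 Ω
Seg 2: A = πr² = π(1.9800e-03 m)² = 1.232e-05 m²
R_2 = (6.75×10^-7)(4.81)/(1.232e-05) = 0.2636 Ω
Seg 3: A = πr² = π(1.4700e-03 m)² = 6.789e-06 m²
R_3 = (1.67×10^-8)(15.4)/(6.789e-06) = 0.03788 Ω
R_total = R_1 + R_2 + R_3 = 0.321 Ω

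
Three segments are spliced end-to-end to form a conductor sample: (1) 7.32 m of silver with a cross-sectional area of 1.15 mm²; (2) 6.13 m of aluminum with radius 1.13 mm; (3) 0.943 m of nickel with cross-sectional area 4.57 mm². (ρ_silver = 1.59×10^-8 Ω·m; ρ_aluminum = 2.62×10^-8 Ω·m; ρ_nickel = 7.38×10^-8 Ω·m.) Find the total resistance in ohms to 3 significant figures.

0.156 Ω

Seg 1: A = 1.15 mm² = 1.150e-06 m²
R_1 = (1.59×10^-8)(7.32)/(1.150e-06) = 0.1012 Ω
Seg 2: A = πr² = π(1.1300e-03 m)² = 4.011e-06 m²
R_2 = (2.62×10^-8)(6.13)/(4.011e-06) = 0.04004 Ω
Seg 3: A = 4.57 mm² = 4.570e-06 m²
R_3 = (7.38×10^-8)(0.943)/(4.570e-06) = 0.01523 Ω
R_total = R_1 + R_2 + R_3 = 0.156 Ω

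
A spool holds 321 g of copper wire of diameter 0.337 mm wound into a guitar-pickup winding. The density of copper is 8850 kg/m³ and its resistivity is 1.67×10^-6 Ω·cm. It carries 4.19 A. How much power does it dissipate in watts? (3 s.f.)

ρ = 1.67×10^-6 Ω·cm = 1.67×10^-8 Ω·m
A = π(d/2)² = π(1.6850e-04 m)² = 8.9197e-08 m²
L = m/(density·A) = 0.321/(8850×8.9197e-08) = 406.6 m
R = ρL/A = (1.67×10^-8)(406.6)/(8.9197e-08) = 76.13 Ω
P = I²R = (4.19)² × 76.13 = 1340 W

1340 W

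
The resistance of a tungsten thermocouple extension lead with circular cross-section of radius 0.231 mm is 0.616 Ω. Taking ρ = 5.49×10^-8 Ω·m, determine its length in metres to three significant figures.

1.88 m

A = πr² = π(2.3100e-04 m)² = 1.676e-07 m²
L = RA/ρ = (0.616)(1.676e-07)/(5.49×10^-8) = 1.88 m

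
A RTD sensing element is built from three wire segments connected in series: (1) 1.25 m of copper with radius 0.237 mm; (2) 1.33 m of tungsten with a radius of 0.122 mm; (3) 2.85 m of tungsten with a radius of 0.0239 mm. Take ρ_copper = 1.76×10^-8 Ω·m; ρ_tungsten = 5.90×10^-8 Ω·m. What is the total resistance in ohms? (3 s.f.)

95.5 Ω

Seg 1: A = πr² = π(2.3700e-04 m)² = 1.765e-07 m²
R_1 = (1.76×10^-8)(1.25)/(1.765e-07) = 0.1247 Ω
Seg 2: A = πr² = π(1.2200e-04 m)² = 4.676e-08 m²
R_2 = (5.90×10^-8)(1.33)/(4.676e-08) = 1.678 Ω
Seg 3: A = πr² = π(2.3900e-05 m)² = 1.795e-09 m²
R_3 = (5.90×10^-8)(2.85)/(1.795e-09) = 93.7 Ω
R_total = R_1 + R_2 + R_3 = 95.5 Ω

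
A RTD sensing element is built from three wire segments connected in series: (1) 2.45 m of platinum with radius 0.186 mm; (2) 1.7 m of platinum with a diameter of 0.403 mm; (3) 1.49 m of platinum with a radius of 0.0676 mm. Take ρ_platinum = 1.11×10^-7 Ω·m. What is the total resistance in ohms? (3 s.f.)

Seg 1: A = πr² = π(1.8600e-04 m)² = 1.087e-07 m²
R_1 = (1.11×10^-7)(2.45)/(1.087e-07) = 2.502 Ω
Seg 2: A = π(d/2)² = π(2.0150e-04 m)² = 1.276e-07 m²
R_2 = (1.11×10^-7)(1.7)/(1.276e-07) = 1.479 Ω
Seg 3: A = πr² = π(6.7600e-05 m)² = 1.436e-08 m²
R_3 = (1.11×10^-7)(1.49)/(1.436e-08) = 11.52 Ω
R_total = R_1 + R_2 + R_3 = 15.5 Ω

15.5 Ω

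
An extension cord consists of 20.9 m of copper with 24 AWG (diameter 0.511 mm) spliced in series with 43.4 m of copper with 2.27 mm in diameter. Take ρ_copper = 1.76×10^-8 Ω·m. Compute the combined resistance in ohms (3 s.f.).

1.98 Ω

Segment 1: A = π(0.511/2 mm)² = π(2.5550e-04 m)² = 2.051e-07 m²
R₁ = ρL/A = (1.76×10^-8)(20.9)/(2.051e-07) = 1.794 Ω
Segment 2: A = π(d/2)² = π(1.1350e-03 m)² = 4.047e-06 m²
R₂ = (1.76×10^-8)(43.4)/(4.047e-06) = 0.1887 Ω
R = R₁ + R₂ = 1.98 Ω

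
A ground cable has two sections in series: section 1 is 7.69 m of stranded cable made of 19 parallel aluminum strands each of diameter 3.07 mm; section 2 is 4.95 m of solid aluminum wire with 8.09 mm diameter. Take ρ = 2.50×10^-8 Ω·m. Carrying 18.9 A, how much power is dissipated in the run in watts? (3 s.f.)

1.35 W

Section 1: A_strand = π(1.5350e-03)² = 7.402e-06 m²; R₁ = ρL/(N·A_s) = (2.50×10^-8)(7.69)/(19×7.402e-06) = 0.001367 Ω
Section 2: A = π(d/2)² = π(4.0450e-03 m)² = 5.140e-05 m²
R₂ = (2.50×10^-8)(4.95)/(5.140e-05) = 0.002407 Ω
R = R₁ + R₂ = 0.003774 Ω
P = I²R = (18.9)² × 0.003774 = 1.35 W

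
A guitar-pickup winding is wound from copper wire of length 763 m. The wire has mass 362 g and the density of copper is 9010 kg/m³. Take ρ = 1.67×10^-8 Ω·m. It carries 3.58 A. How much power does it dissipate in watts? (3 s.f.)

A = m/(density·L) = 0.362/(9010×763) = 5.2657e-08 m²
R = ρL/A = (1.67×10^-8)(763)/(5.2657e-08) = 242 Ω
P = I²R = (3.58)² × 242 = 3100 W

3100 W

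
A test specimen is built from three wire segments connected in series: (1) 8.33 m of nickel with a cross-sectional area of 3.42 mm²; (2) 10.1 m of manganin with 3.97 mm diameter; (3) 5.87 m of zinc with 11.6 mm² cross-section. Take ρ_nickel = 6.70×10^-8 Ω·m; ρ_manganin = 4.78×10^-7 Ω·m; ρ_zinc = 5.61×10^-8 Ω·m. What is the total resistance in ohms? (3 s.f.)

0.582 Ω

Seg 1: A = 3.42 mm² = 3.420e-06 m²
R_1 = (6.70×10^-8)(8.33)/(3.420e-06) = 0.1632 Ω
Seg 2: A = π(d/2)² = π(1.9850e-03 m)² = 1.238e-05 m²
R_2 = (4.78×10^-7)(10.1)/(1.238e-05) = 0.39 Ω
Seg 3: A = 11.6 mm² = 1.160e-05 m²
R_3 = (5.61×10^-8)(5.87)/(1.160e-05) = 0.02839 Ω
R_total = R_1 + R_2 + R_3 = 0.582 Ω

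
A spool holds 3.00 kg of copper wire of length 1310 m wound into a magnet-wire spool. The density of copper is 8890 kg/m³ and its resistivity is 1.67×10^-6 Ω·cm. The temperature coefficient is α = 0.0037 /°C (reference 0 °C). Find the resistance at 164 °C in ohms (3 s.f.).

136 Ω

ρ = 1.67×10^-6 Ω·cm = 1.67×10^-8 Ω·m
A = m/(density·L) = 3/(8890×1310) = 2.5760e-07 m²
R = ρL/A = (1.67×10^-8)(1310)/(2.5760e-07) = 84.93 Ω
R(164 °C) = 84.93 × (1 + 0.0037×164) = 136 Ω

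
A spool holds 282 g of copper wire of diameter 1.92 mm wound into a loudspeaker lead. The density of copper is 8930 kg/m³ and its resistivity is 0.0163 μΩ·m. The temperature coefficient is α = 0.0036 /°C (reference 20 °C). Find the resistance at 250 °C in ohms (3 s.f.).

ρ = 0.0163 μΩ·m = 1.63×10^-8 Ω·m
A = π(d/2)² = π(9.6000e-04 m)² = 2.8953e-06 m²
L = m/(density·A) = 0.282/(8930×2.8953e-06) = 10.91 m
R = ρL/A = (1.63×10^-8)(10.91)/(2.8953e-06) = 0.0614 Ω
R(250 °C) = 0.0614 × (1 + 0.0036×230) = 0.112 Ω

0.112 Ω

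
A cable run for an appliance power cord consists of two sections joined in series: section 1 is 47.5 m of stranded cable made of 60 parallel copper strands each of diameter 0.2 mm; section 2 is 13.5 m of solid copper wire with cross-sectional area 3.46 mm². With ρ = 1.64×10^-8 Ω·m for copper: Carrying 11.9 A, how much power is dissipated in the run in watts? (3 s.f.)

Section 1: A_strand = π(1.0000e-04)² = 3.142e-08 m²; R₁ = ρL/(N·A_s) = (1.64×10^-8)(47.5)/(60×3.142e-08) = 0.4133 Ω
Section 2: A = 3.46 mm² = 3.460e-06 m²
R₂ = (1.64×10^-8)(13.5)/(3.460e-06) = 0.06399 Ω
R = R₁ + R₂ = 0.4773 Ω
P = I²R = (11.9)² × 0.4773 = 67.6 W

67.6 W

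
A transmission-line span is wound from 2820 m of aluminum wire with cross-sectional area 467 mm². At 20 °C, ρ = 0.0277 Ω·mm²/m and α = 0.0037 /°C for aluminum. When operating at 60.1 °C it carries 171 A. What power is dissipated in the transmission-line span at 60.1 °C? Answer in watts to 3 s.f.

5620 W

ρ = 0.0277 Ω·mm²/m = 2.77×10^-8 Ω·m
A = 467 mm² = 4.670e-04 m²
R₍20₎ = ρL/A = (2.77×10^-8)(2820)/(4.670e-04) = 0.1673 Ω
R₍60.1₎ = R₍20₎(1 + αΔT) = 0.1673 × (1 + 0.0037×40.1) = 0.1921 Ω
P = I²R = (171)² × 0.1921 = 5620 W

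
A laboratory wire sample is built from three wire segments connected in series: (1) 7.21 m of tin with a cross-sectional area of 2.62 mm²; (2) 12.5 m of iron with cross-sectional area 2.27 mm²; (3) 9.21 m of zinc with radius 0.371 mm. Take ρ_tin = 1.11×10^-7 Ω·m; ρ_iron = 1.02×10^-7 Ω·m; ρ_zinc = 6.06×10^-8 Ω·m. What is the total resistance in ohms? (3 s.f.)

2.16 Ω

Seg 1: A = 2.62 mm² = 2.620e-06 m²
R_1 = (1.11×10^-7)(7.21)/(2.620e-06) = 0.3055 Ω
Seg 2: A = 2.27 mm² = 2.270e-06 m²
R_2 = (1.02×10^-7)(12.5)/(2.270e-06) = 0.5617 Ω
Seg 3: A = πr² = π(3.7100e-04 m)² = 4.324e-07 m²
R_3 = (6.06×10^-8)(9.21)/(4.324e-07) = 1.291 Ω
R_total = R_1 + R_2 + R_3 = 2.16 Ω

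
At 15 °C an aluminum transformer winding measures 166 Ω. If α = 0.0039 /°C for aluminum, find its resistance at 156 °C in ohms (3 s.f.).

ΔT = 156 − 15 = 141 °C
R = R₀(1 + αΔT) = 166 × (1 + 0.0039×141) = 166 × 1.55 = 257 Ω

257 Ω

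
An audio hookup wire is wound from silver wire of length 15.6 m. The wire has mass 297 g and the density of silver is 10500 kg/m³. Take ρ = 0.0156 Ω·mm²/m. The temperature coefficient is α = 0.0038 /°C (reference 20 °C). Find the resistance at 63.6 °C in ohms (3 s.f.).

0.156 Ω

ρ = 0.0156 Ω·mm²/m = 1.56×10^-8 Ω·m
A = m/(density·L) = 0.297/(10500×15.6) = 1.8132e-06 m²
R = ρL/A = (1.56×10^-8)(15.6)/(1.8132e-06) = 0.1342 Ω
R(63.6 °C) = 0.1342 × (1 + 0.0038×43.6) = 0.156 Ω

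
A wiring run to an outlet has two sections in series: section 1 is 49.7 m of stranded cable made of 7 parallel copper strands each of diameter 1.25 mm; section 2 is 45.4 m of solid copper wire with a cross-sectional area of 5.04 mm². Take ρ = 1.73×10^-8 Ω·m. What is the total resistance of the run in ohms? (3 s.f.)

0.256 Ω

Section 1: A_strand = π(6.2500e-04)² = 1.227e-06 m²; R₁ = ρL/(N·A_s) = (1.73×10^-8)(49.7)/(7×1.227e-06) = 0.1001 Ω
Section 2: A = 5.04 mm² = 5.040e-06 m²
R₂ = (1.73×10^-8)(45.4)/(5.040e-06) = 0.1558 Ω
R = R₁ + R₂ = 0.256 Ω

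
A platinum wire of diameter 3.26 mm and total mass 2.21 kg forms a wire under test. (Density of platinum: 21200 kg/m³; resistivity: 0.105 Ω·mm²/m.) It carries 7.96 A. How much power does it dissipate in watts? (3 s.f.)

ρ = 0.105 Ω·mm²/m = 1.05×10^-7 Ω·m
A = π(d/2)² = π(1.6300e-03 m)² = 8.3469e-06 m²
L = m/(density·A) = 2.21/(21200×8.3469e-06) = 12.49 m
R = ρL/A = (1.05×10^-7)(12.49)/(8.3469e-06) = 0.1571 Ω
P = I²R = (7.96)² × 0.1571 = 9.95 W

9.95 W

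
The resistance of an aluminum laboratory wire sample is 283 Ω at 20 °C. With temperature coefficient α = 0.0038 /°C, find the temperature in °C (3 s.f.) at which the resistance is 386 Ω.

R = R₀(1 + α(T − T₀)) ⇒ T = T₀ + (R/R₀ − 1)/α
T = 20 + (386/283 − 1)/0.0038 = 20 + (0.364)/0.0038 = 116 °C

116 °C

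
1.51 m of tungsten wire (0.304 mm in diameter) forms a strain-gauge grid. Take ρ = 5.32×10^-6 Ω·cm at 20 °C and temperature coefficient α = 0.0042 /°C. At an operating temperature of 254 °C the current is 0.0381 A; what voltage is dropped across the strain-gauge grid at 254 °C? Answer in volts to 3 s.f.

0.0836 V

ρ = 5.32×10^-6 Ω·cm = 5.32×10^-8 Ω·m
A = π(d/2)² = π(1.5200e-04 m)² = 7.258e-08 m²
R₍20₎ = ρL/A = (5.32×10^-8)(1.51)/(7.258e-08) = 1.107 Ω
R₍254₎ = R₍20₎(1 + αΔT) = 1.107 × (1 + 0.0042×234) = 2.194 Ω
V = IR = 0.0381 × 2.194 = 0.0836 V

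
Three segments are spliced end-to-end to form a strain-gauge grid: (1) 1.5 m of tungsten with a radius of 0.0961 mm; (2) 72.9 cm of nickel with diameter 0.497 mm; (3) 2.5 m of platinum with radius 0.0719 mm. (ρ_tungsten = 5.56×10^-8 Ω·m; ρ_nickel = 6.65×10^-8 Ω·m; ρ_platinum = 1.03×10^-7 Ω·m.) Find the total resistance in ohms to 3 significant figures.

19.0 Ω

Seg 1: A = πr² = π(9.6100e-05 m)² = 2.901e-08 m²
R_1 = (5.56×10^-8)(1.5)/(2.901e-08) = 2.875 Ω
Seg 2: A = π(d/2)² = π(2.4850e-04 m)² = 1.940e-07 m²
R_2 = (6.65×10^-8)(0.729)/(1.940e-07) = 0.2499 Ω
Seg 3: A = πr² = π(7.1900e-05 m)² = 1.624e-08 m²
R_3 = (1.03×10^-7)(2.5)/(1.624e-08) = 15.86 Ω
R_total = R_1 + R_2 + R_3 = 19.0 Ω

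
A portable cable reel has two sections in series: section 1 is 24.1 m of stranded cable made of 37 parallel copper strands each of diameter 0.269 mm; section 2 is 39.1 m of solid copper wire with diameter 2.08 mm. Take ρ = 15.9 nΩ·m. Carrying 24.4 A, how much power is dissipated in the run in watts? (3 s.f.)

217 W

ρ = 15.9 nΩ·m = 1.59×10^-8 Ω·m
Section 1: A_strand = π(1.3450e-04)² = 5.683e-08 m²; R₁ = ρL/(N·A_s) = (1.59×10^-8)(24.1)/(37×5.683e-08) = 0.1822 Ω
Section 2: A = π(d/2)² = π(1.0400e-03 m)² = 3.398e-06 m²
R₂ = (1.59×10^-8)(39.1)/(3.398e-06) = 0.183 Ω
R = R₁ + R₂ = 0.3652 Ω
P = I²R = (24.4)² × 0.3652 = 217 W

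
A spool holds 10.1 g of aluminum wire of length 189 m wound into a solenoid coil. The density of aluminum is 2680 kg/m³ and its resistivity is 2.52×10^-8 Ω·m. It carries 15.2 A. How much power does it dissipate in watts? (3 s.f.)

55200 W

A = m/(density·L) = 0.0101/(2680×189) = 1.9940e-08 m²
R = ρL/A = (2.52×10^-8)(189)/(1.9940e-08) = 238.9 Ω
P = I²R = (15.2)² × 238.9 = 55200 W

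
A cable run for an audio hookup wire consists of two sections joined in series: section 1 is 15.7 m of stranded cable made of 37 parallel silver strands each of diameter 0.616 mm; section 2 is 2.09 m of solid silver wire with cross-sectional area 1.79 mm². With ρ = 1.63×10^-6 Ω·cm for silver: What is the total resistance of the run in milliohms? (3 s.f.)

42.2 mΩ

ρ = 1.63×10^-6 Ω·cm = 1.63×10^-8 Ω·m
Section 1: A_strand = π(3.0800e-04)² = 2.980e-07 m²; R₁ = ρL/(N·A_s) = (1.63×10^-8)(15.7)/(37×2.980e-07) = 0.02321 Ω
Section 2: A = 1.79 mm² = 1.790e-06 m²
R₂ = (1.63×10^-8)(2.09)/(1.790e-06) = 0.01903 Ω
R = R₁ + R₂ = 42.2 mΩ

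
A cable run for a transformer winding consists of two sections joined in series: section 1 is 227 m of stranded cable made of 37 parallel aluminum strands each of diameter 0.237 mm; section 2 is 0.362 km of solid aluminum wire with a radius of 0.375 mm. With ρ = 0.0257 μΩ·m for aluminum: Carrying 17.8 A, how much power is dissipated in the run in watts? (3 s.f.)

7800 W

ρ = 0.0257 μΩ·m = 2.57×10^-8 Ω·m
Section 1: A_strand = π(1.1850e-04)² = 4.412e-08 m²; R₁ = ρL/(N·A_s) = (2.57×10^-8)(227)/(37×4.412e-08) = 3.574 Ω
Section 2: A = πr² = π(3.7500e-04 m)² = 4.418e-07 m²
R₂ = (2.57×10^-8)(362)/(4.418e-07) = 21.06 Ω
R = R₁ + R₂ = 24.63 Ω
P = I²R = (17.8)² × 24.63 = 7800 W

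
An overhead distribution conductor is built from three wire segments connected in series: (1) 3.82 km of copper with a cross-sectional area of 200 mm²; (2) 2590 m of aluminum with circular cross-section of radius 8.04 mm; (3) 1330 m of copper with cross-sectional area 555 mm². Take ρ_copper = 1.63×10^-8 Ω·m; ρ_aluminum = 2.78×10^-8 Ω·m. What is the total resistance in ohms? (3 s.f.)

Seg 1: A = 200 mm² = 2.000e-04 m²
R_1 = (1.63×10^-8)(3820)/(2.000e-04) = 0.3113 Ω
Seg 2: A = πr² = π(8.0400e-03 m)² = 2.031e-04 m²
R_2 = (2.78×10^-8)(2590)/(2.031e-04) = 0.3546 Ω
Seg 3: A = 555 mm² = 5.550e-04 m²
R_3 = (1.63×10^-8)(1330)/(5.550e-04) = 0.03906 Ω
R_total = R_1 + R_2 + R_3 = 0.705 Ω

0.705 Ω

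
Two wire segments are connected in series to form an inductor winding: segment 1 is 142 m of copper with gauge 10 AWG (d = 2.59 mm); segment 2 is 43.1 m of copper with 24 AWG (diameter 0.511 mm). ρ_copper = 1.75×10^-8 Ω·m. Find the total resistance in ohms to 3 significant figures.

4.15 Ω

Segment 1: A = π(2.59/2 mm)² = π(1.2950e-03 m)² = 5.269e-06 m²
R₁ = ρL/A = (1.75×10^-8)(142)/(5.269e-06) = 0.4717 Ω
Segment 2: A = π(0.511/2 mm)² = π(2.5550e-04 m)² = 2.051e-07 m²
R₂ = (1.75×10^-8)(43.1)/(2.051e-07) = 3.678 Ω
R = R₁ + R₂ = 4.15 Ω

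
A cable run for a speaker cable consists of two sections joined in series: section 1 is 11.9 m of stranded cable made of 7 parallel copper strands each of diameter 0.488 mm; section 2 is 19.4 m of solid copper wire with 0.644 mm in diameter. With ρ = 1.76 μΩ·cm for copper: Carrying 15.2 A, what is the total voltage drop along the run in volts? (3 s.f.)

18.4 V

ρ = 1.76 μΩ·cm = 1.76×10^-8 Ω·m
Section 1: A_strand = π(2.4400e-04)² = 1.870e-07 m²; R₁ = ρL/(N·A_s) = (1.76×10^-8)(11.9)/(7×1.870e-07) = 0.16 Ω
Section 2: A = π(d/2)² = π(3.2200e-04 m)² = 3.257e-07 m²
R₂ = (1.76×10^-8)(19.4)/(3.257e-07) = 1.048 Ω
R = R₁ + R₂ = 1.208 Ω
V = IR = 15.2 × 1.208 = 18.4 V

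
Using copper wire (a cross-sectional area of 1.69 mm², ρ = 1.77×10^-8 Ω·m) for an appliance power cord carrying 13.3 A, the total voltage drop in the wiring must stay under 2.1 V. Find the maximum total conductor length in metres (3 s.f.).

15.1 m

A = 1.69 mm² = 1.690e-06 m²
L_max = V_max·A/(1·ρI) = (2.1)(1.690e-06)/(1.77×10^-8×13.3) = 15.1 m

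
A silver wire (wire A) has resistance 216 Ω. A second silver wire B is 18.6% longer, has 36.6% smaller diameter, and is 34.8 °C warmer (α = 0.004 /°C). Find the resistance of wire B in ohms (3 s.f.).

726 Ω

R ∝ ρL/d² with ρ ∝ (1+αΔT), so R_B/R_A = (1 + 18.6/100) × (1 − 36.6/100)⁻² × (1 + 0.004×34.8)
= 1.186 × 2.488 × 1.139 = 3.361
R_B = 3.361 × 216 = 726 Ω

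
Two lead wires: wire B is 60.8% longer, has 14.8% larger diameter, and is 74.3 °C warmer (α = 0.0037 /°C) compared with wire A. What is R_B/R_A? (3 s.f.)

R ∝ ρL/d² with ρ ∝ (1+αΔT), so R_B/R_A = (1 + 60.8/100) × (1 + 14.8/100)⁻² × (1 + 0.0037×74.3)
= 1.608 × 0.7588 × 1.275 = 1.56

1.56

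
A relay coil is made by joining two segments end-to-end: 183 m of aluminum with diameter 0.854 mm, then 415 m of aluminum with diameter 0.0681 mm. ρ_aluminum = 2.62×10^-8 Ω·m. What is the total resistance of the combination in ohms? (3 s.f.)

2990 Ω

Segment 1: A = π(d/2)² = π(4.2700e-04 m)² = 5.728e-07 m²
R₁ = ρL/A = (2.62×10^-8)(183)/(5.728e-07) = 8.37 Ω
Segment 2: A = π(d/2)² = π(3.4050e-05 m)² = 3.642e-09 m²
R₂ = (2.62×10^-8)(415)/(3.642e-09) = 2985 Ω
R = R₁ + R₂ = 2990 Ω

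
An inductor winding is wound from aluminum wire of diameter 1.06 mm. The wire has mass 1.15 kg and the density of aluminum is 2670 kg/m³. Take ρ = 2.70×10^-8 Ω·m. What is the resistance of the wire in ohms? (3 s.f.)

14.9 Ω

A = π(d/2)² = π(5.3000e-04 m)² = 8.8247e-07 m²
L = m/(density·A) = 1.15/(2670×8.8247e-07) = 488.1 m
R = ρL/A = (2.70×10^-8)(488.1)/(8.8247e-07) = 14.9 Ω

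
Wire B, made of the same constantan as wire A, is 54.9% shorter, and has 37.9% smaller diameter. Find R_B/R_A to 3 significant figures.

1.17

R ∝ L/d², so R_B/R_A = (1 − 54.9/100) × (1 − 37.9/100)⁻²
= 0.451 × 2.593 = 1.17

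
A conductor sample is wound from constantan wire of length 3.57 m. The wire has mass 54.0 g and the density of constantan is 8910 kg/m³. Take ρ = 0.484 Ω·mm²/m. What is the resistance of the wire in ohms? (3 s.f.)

ρ = 0.484 Ω·mm²/m = 4.84×10^-7 Ω·m
A = m/(density·L) = 0.054/(8910×3.57) = 1.6976e-06 m²
R = ρL/A = (4.84×10^-7)(3.57)/(1.6976e-06) = 1.02 Ω

1.02 Ω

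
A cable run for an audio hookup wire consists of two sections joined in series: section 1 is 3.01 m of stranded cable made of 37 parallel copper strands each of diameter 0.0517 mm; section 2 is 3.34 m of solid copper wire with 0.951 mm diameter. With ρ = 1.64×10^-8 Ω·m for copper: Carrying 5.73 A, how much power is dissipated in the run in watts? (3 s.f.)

Section 1: A_strand = π(2.5850e-05)² = 2.099e-09 m²; R₁ = ρL/(N·A_s) = (1.64×10^-8)(3.01)/(37×2.099e-09) = 0.6355 Ω
Section 2: A = π(d/2)² = π(4.7550e-04 m)² = 7.103e-07 m²
R₂ = (1.64×10^-8)(3.34)/(7.103e-07) = 0.07712 Ω
R = R₁ + R₂ = 0.7126 Ω
P = I²R = (5.73)² × 0.7126 = 23.4 W

23.4 W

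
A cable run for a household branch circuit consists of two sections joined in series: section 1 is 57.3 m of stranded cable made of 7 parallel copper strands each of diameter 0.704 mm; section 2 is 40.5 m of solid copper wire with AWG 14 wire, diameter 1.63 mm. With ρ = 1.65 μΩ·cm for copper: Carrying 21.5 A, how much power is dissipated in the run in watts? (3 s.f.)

ρ = 1.65 μΩ·cm = 1.65×10^-8 Ω·m
Section 1: A_strand = π(3.5200e-04)² = 3.893e-07 m²; R₁ = ρL/(N·A_s) = (1.65×10^-8)(57.3)/(7×3.893e-07) = 0.347 Ω
Section 2: A = π(1.63/2 mm)² = π(8.1500e-04 m)² = 2.087e-06 m²
R₂ = (1.65×10^-8)(40.5)/(2.087e-06) = 0.3202 Ω
R = R₁ + R₂ = 0.6672 Ω
P = I²R = (21.5)² × 0.6672 = 308 W

308 W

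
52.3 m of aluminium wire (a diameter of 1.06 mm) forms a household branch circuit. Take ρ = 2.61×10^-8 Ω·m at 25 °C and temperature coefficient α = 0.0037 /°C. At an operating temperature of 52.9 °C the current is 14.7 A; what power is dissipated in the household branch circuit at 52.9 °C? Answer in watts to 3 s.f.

369 W

A = π(d/2)² = π(5.3000e-04 m)² = 8.825e-07 m²
R₍25₎ = ρL/A = (2.61×10^-8)(52.3)/(8.825e-07) = 1.547 Ω
R₍52.9₎ = R₍25₎(1 + αΔT) = 1.547 × (1 + 0.0037×27.9) = 1.707 Ω
P = I²R = (14.7)² × 1.707 = 369 W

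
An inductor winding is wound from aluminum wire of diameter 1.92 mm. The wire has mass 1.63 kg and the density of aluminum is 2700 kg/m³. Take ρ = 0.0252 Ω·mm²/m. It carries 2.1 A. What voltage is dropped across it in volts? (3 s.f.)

ρ = 0.0252 Ω·mm²/m = 2.52×10^-8 Ω·m
A = π(d/2)² = π(9.6000e-04 m)² = 2.8953e-06 m²
L = m/(density·A) = 1.63/(2700×2.8953e-06) = 208.5 m
R = ρL/A = (2.52×10^-8)(208.5)/(2.8953e-06) = 1.815 Ω
V = IR = 2.1 × 1.815 = 3.81 V

3.81 V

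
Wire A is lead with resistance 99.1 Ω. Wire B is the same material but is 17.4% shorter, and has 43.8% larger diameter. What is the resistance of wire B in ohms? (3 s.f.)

R ∝ L/d², so R_B/R_A = (1 − 17.4/100) × (1 + 43.8/100)⁻²
= 0.826 × 0.4836 = 0.3995
R_B = 0.3995 × 99.1 = 39.6 Ω

39.6 Ω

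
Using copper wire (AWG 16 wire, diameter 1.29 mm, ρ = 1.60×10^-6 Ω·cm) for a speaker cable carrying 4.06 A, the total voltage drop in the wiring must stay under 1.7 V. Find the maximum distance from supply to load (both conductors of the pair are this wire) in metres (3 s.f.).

ρ = 1.60×10^-6 Ω·cm = 1.60×10^-8 Ω·m
A = π(1.29/2 mm)² = π(6.4500e-04 m)² = 1.307e-06 m²
L_max = V_max·A/(2·ρI) = (1.7)(1.307e-06)/(2×1.60×10^-8×4.06) = 17.1 m

17.1 m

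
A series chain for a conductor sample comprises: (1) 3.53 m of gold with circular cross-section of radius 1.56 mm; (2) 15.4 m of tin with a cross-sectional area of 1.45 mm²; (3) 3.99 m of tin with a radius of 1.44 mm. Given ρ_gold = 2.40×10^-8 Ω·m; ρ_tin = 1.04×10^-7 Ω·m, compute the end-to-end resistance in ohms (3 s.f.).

Seg 1: A = πr² = π(1.5600e-03 m)² = 7.645e-06 m²
R_1 = (2.40×10^-8)(3.53)/(7.645e-06) = 0.01108 Ω
Seg 2: A = 1.45 mm² = 1.450e-06 m²
R_2 = (1.04×10^-7)(15.4)/(1.450e-06) = 1.105 Ω
Seg 3: A = πr² = π(1.4400e-03 m)² = 6.514e-06 m²
R_3 = (1.04×10^-7)(3.99)/(6.514e-06) = 0.0637 Ω
R_total = R_1 + R_2 + R_3 = 1.18 Ω

1.18 Ω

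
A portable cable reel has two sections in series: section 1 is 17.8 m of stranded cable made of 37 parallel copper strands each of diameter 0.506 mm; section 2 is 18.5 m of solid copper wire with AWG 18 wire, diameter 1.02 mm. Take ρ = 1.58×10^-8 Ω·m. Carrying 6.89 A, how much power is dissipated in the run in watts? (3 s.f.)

18.8 W

Section 1: A_strand = π(2.5300e-04)² = 2.011e-07 m²; R₁ = ρL/(N·A_s) = (1.58×10^-8)(17.8)/(37×2.011e-07) = 0.0378 Ω
Section 2: A = π(1.02/2 mm)² = π(5.1000e-04 m)² = 8.171e-07 m²
R₂ = (1.58×10^-8)(18.5)/(8.171e-07) = 0.3577 Ω
R = R₁ + R₂ = 0.3955 Ω
P = I²R = (6.89)² × 0.3955 = 18.8 W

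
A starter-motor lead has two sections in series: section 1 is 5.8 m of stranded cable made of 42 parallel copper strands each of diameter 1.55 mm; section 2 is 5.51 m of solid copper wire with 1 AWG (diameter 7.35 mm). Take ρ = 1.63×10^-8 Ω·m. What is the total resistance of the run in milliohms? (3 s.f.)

3.31 mΩ

Section 1: A_strand = π(7.7500e-04)² = 1.887e-06 m²; R₁ = ρL/(N·A_s) = (1.63×10^-8)(5.8)/(42×1.887e-06) = 0.001193 Ω
Section 2: A = π(7.35/2 mm)² = π(3.6750e-03 m)² = 4.243e-05 m²
R₂ = (1.63×10^-8)(5.51)/(4.243e-05) = 0.002117 Ω
R = R₁ + R₂ = 3.31 mΩ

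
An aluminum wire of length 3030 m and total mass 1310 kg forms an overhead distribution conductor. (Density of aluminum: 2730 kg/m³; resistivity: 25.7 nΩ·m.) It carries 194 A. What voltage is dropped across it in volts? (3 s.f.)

95.4 V

ρ = 25.7 nΩ·m = 2.57×10^-8 Ω·m
A = m/(density·L) = 1310/(2730×3030) = 1.5837e-04 m²
R = ρL/A = (2.57×10^-8)(3030)/(1.5837e-04) = 0.4917 Ω
V = IR = 194 × 0.4917 = 95.4 V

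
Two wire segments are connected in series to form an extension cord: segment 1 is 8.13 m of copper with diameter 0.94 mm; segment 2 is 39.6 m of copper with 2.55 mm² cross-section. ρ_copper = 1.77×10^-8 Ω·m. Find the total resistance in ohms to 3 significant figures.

0.482 Ω

Segment 1: A = π(d/2)² = π(4.7000e-04 m)² = 6.940e-07 m²
R₁ = ρL/A = (1.77×10^-8)(8.13)/(6.940e-07) = 0.2074 Ω
Segment 2: A = 2.55 mm² = 2.550e-06 m²
R₂ = (1.77×10^-8)(39.6)/(2.550e-06) = 0.2749 Ω
R = R₁ + R₂ = 0.482 Ω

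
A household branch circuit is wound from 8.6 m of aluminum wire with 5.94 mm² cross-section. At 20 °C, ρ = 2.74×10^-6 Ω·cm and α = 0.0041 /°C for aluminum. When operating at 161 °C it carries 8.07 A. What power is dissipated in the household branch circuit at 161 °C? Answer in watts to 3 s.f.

4.08 W

ρ = 2.74×10^-6 Ω·cm = 2.74×10^-8 Ω·m
A = 5.94 mm² = 5.940e-06 m²
R₍20₎ = ρL/A = (2.74×10^-8)(8.6)/(5.940e-06) = 0.03967 Ω
R₍161₎ = R₍20₎(1 + αΔT) = 0.03967 × (1 + 0.0041×141) = 0.0626 Ω
P = I²R = (8.07)² × 0.0626 = 4.08 W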